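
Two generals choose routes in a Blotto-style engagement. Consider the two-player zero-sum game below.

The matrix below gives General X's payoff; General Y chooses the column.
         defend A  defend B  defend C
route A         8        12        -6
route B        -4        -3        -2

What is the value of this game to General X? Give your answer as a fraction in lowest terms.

Column defend B is strictly dominated by defend A for General Y (it gives General X more in every row).
The remaining 2×2 game on (route A, route B) × (defend A, defend C) has no saddle point. Let General X play route A with probability p; indifference gives 8p − 4(1−p) = −6p − 2(1−p), so p = 1/8.
Similarly General Y's optimal q on defend A is 1/4, and the value is 8·(1/4) + (-6)·(3/4) = -5/2.

-5/2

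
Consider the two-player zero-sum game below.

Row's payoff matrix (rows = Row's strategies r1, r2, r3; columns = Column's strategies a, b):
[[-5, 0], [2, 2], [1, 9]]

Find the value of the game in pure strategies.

2

Row minima: -5, 2, 1 → Row's maximin is 2.
Column maxima: 2, 9 → Column's minimax is 2.
They coincide at (r2, a), so the value is 2.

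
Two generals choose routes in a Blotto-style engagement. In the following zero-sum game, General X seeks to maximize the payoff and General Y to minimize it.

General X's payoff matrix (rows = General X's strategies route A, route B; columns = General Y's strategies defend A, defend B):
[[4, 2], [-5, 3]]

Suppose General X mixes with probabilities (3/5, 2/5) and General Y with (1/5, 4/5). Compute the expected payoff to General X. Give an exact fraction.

2

Against (1/5, 4/5), each row's expected payoff is route A: 12/5; route B: 7/5.
Taking the (3/5, 2/5)-weighted average: (3/5)·(12/5) + (2/5)·(7/5) = 2.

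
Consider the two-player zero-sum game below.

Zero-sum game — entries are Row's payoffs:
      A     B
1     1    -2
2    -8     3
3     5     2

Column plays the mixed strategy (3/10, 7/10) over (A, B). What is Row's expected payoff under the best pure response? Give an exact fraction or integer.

1: (1)·(3/10) + (-2)·(7/10) = -11/10.
2: (-8)·(3/10) + (3)·(7/10) = -3/10.
3: (5)·(3/10) + (2)·(7/10) = 29/10.
The best pure response is 3 with expected payoff 29/10.

29/10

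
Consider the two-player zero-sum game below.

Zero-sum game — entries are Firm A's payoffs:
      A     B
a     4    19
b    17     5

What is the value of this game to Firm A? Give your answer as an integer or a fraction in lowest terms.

101/9

Row minima are 4 and 5, so Firm A's maximin is 5; column maxima are 17 and 19, so Firm B's minimax is 17. These differ, so the equilibrium is in mixed strategies.
Let Firm A play a with probability p. Firm B is indifferent when 4p + 17(1−p) = 19p + 5(1−p), giving p = 4/9.
Let Firm B play A with probability q. Firm A is indifferent when 4q + 19(1−q) = 17q + 5(1−q), giving q = 14/27.
The value is 4·(14/27) + (19)·(13/27) = 101/9.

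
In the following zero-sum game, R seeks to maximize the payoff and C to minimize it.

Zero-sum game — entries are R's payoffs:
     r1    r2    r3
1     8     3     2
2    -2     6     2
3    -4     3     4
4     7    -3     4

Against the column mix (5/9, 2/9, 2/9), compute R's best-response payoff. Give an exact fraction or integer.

50/9

1: (8)·(5/9) + (3)·(2/9) + (2)·(2/9) = 50/9.
2: (-2)·(5/9) + (6)·(2/9) + (2)·(2/9) = 2/3.
3: (-4)·(5/9) + (3)·(2/9) + (4)·(2/9) = -2/3.
4: (7)·(5/9) + (-3)·(2/9) + (4)·(2/9) = 37/9.
The best pure response is 1 with expected payoff 50/9.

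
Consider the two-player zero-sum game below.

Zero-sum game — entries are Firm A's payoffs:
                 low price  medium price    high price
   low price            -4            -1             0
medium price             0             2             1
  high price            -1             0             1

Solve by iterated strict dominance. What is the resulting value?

0

Column high price is strictly dominated by low price for Firm B (-4<0, 0<1, -1<1); eliminate high price.
Column medium price is strictly dominated by low price for Firm B (-4<-1, 0<2, -1<0); eliminate medium price.
Row low price is strictly dominated by row medium price (0>-4); eliminate low price.
Row high price is strictly dominated by row medium price (0>-1); eliminate high price.
Only (medium price, low price) remains, with payoff 0.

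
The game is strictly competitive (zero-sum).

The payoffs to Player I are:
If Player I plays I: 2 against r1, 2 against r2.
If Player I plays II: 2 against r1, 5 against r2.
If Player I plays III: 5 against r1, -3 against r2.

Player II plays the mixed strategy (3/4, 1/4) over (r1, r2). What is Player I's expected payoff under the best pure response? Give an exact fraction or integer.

3

I: (2)·(3/4) + (2)·(1/4) = 2.
II: (2)·(3/4) + (5)·(1/4) = 11/4.
III: (5)·(3/4) + (-3)·(1/4) = 3.
The best pure response is III with expected payoff 3.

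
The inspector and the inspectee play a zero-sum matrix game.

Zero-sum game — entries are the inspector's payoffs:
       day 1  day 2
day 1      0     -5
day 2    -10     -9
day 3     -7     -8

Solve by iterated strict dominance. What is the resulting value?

-5

Row day 3 is strictly dominated by row day 1 (0>-7, -5>-8); eliminate day 3.
Row day 2 is strictly dominated by row day 1 (0>-10, -5>-9); eliminate day 2.
Column day 1 is strictly dominated by day 2 for the inspectee (-5<0); eliminate day 1.
Only (day 1, day 2) remains, with payoff -5.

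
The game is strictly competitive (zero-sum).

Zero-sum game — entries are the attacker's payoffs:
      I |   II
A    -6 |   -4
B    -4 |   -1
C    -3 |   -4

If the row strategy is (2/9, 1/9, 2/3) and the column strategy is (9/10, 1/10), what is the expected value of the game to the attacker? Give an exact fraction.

-113/30

Against (9/10, 1/10), each row's expected payoff is A: -29/5; B: -37/10; C: -31/10.
Taking the (2/9, 1/9, 2/3)-weighted average: (2/9)·(-29/5) + (1/9)·(-37/10) + (2/3)·(-31/10) = -113/30.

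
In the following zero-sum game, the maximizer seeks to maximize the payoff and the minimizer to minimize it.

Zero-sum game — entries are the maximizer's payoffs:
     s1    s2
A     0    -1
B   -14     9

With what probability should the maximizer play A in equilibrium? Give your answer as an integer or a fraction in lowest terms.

23/24

Row minima are -1 and -14, so the maximizer's maximin is -1; column maxima are 0 and 9, so the minimizer's minimax is 0. These differ, so the equilibrium is in mixed strategies.
Let the maximizer play A with probability p. The minimizer is indifferent when −14(1−p) = −p + 9(1−p), giving p = 23/24.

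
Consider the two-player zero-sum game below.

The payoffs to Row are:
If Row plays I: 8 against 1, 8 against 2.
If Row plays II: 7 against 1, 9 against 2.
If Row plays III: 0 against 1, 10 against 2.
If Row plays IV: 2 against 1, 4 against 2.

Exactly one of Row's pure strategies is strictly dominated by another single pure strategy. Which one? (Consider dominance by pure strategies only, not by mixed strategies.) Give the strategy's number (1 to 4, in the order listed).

Compare IV with I: 8 > 2, 8 > 4.
So I strictly dominates IV for Row; IV is strictly dominated.

4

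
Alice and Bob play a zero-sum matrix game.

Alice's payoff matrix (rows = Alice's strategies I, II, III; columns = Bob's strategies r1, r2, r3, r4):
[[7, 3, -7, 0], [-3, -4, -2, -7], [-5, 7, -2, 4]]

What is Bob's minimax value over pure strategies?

The worst case (largest entry) in each column is r1: 7, r2: 7, r3: -2, r4: 4.
The best (smallest) of these is -2.

-2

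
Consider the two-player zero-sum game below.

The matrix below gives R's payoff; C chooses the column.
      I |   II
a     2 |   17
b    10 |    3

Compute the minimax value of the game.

Row minima are 2 and 3, so R's maximin is 3; column maxima are 10 and 17, so C's minimax is 10. These differ, so the equilibrium is in mixed strategies.
Let R play a with probability p. C is indifferent when 2p + 10(1−p) = 17p + 3(1−p), giving p = 7/22.
Let C play I with probability q. R is indifferent when 2q + 17(1−q) = 10q + 3(1−q), giving q = 7/11.
The value is 2·(7/11) + (17)·(4/11) = 82/11.

82/11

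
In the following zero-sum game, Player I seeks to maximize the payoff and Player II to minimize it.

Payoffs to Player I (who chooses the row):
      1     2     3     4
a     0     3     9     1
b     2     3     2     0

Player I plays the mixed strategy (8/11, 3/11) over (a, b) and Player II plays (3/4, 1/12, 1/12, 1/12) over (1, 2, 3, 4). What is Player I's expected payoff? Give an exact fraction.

173/132

Against (3/4, 1/12, 1/12, 1/12), each row's expected payoff is a: 13/12; b: 23/12.
Taking the (8/11, 3/11)-weighted average: (8/11)·(13/12) + (3/11)·(23/12) = 173/132.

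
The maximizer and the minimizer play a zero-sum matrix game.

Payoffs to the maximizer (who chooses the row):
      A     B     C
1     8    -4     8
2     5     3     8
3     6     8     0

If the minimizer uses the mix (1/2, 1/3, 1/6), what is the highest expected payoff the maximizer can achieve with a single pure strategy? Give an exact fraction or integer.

17/3

1: (8)·(1/2) + (-4)·(1/3) + (8)·(1/6) = 4.
2: (5)·(1/2) + (3)·(1/3) + (8)·(1/6) = 29/6.
3: (6)·(1/2) + (8)·(1/3) + (0)·(1/6) = 17/3.
The best pure response is 3 with expected payoff 17/3.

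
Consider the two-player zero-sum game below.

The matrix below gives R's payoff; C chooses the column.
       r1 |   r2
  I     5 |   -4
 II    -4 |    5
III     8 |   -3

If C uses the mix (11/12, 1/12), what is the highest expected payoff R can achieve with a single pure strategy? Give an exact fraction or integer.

85/12

I: (5)·(11/12) + (-4)·(1/12) = 17/4.
II: (-4)·(11/12) + (5)·(1/12) = -13/4.
III: (8)·(11/12) + (-3)·(1/12) = 85/12.
The best pure response is III with expected payoff 85/12.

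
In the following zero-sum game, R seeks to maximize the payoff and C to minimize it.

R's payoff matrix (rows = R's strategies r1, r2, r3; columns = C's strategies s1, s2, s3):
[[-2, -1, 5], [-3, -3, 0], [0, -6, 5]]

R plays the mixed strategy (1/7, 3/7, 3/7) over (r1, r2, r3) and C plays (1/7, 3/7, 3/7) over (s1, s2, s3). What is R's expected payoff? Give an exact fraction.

Against (1/7, 3/7, 3/7), each row's expected payoff is r1: 10/7; r2: -12/7; r3: -3/7.
Taking the (1/7, 3/7, 3/7)-weighted average: (1/7)·(10/7) + (3/7)·(-12/7) + (3/7)·(-3/7) = -5/7.

-5/7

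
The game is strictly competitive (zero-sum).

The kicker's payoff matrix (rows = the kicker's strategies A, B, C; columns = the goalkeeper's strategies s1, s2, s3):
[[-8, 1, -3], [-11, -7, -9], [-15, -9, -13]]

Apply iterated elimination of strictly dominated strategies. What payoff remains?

-8

Column s2 is strictly dominated by s1 for the goalkeeper (-8<1, -11<-7, -15<-9); eliminate s2.
Column s3 is strictly dominated by s1 for the goalkeeper (-8<-3, -11<-9, -15<-13); eliminate s3.
Row B is strictly dominated by row A (-8>-11); eliminate B.
Row C is strictly dominated by row A (-8>-15); eliminate C.
Only (A, s1) remains, with payoff -8.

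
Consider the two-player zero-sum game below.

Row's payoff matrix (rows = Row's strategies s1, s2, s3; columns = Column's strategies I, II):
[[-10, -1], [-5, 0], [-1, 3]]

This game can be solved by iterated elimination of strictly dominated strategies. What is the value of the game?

-1

Column II is strictly dominated by I for Column (-10<-1, -5<0, -1<3); eliminate II.
Row s1 is strictly dominated by row s2 (-5>-10); eliminate s1.
Row s2 is strictly dominated by row s3 (-1>-5); eliminate s2.
Only (s3, I) remains, with payoff -1.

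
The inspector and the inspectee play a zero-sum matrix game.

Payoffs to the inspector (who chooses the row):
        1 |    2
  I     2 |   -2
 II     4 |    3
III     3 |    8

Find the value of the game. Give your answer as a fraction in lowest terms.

Row I is strictly dominated by row II, so the inspector never plays it.
The remaining 2×2 game on (II, III) × (1, 2) has no saddle point. Let the inspector play II with probability p; indifference gives 4p + 3(1−p) = 3p + 8(1−p), so p = 5/6.
Similarly the inspectee's optimal q on 1 is 5/6, and the value is 4·(5/6) + (3)·(1/6) = 23/6.

23/6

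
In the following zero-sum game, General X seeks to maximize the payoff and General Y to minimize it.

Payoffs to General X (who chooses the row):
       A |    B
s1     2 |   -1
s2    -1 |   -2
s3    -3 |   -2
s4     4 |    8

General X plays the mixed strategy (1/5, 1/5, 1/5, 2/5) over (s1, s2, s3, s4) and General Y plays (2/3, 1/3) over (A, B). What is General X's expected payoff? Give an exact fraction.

Against (2/3, 1/3), each row's expected payoff is s1: 1; s2: -4/3; s3: -8/3; s4: 16/3.
Taking the (1/5, 1/5, 1/5, 2/5)-weighted average: (1/5)·(1) + (1/5)·(-4/3) + (1/5)·(-8/3) + (2/5)·(16/3) = 23/15.

23/15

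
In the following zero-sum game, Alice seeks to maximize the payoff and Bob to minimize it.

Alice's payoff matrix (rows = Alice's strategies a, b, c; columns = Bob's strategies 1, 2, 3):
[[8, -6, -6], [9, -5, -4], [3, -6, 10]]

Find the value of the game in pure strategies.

-5

Row minima: -6, -5, -6 → Alice's maximin is -5.
Column maxima: 9, -5, 10 → Bob's minimax is -5.
They coincide at (b, 2), so the value is -5.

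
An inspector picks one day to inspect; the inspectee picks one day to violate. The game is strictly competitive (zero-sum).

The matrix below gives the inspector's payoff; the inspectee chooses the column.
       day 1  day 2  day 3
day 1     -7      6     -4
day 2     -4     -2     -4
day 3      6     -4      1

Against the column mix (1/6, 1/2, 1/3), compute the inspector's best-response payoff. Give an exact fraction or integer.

day 1: (-7)·(1/6) + (6)·(1/2) + (-4)·(1/3) = 1/2.
day 2: (-4)·(1/6) + (-2)·(1/2) + (-4)·(1/3) = -3.
day 3: (6)·(1/6) + (-4)·(1/2) + (1)·(1/3) = -2/3.
The best pure response is day 1 with expected payoff 1/2.

1/2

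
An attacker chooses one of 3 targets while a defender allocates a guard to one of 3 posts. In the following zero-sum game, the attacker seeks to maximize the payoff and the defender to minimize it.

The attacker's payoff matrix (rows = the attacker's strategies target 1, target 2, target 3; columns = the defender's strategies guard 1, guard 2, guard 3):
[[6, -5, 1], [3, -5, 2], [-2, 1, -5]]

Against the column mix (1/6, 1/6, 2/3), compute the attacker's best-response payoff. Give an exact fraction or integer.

1

target 1: (6)·(1/6) + (-5)·(1/6) + (1)·(2/3) = 5/6.
target 2: (3)·(1/6) + (-5)·(1/6) + (2)·(2/3) = 1.
target 3: (-2)·(1/6) + (1)·(1/6) + (-5)·(2/3) = -7/2.
The best pure response is target 2 with expected payoff 1.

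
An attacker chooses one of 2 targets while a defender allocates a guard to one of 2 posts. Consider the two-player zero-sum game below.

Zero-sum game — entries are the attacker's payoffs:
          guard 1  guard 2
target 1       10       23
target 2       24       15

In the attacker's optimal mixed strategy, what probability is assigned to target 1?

9/22

Row minima are 10 and 15, so the attacker's maximin is 15; column maxima are 24 and 23, so the defender's minimax is 23. These differ, so the equilibrium is in mixed strategies.
Let the attacker play target 1 with probability p. The defender is indifferent when 10p + 24(1−p) = 23p + 15(1−p), giving p = 9/22.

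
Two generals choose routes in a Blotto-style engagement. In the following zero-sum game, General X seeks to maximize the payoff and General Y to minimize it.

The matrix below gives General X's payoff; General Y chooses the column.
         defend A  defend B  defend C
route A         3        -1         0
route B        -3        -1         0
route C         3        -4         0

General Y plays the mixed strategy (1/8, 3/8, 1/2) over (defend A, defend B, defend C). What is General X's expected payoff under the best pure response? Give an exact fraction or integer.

0

route A: (3)·(1/8) + (-1)·(3/8) + (0)·(1/2) = 0.
route B: (-3)·(1/8) + (-1)·(3/8) + (0)·(1/2) = -3/4.
route C: (3)·(1/8) + (-4)·(3/8) + (0)·(1/2) = -9/8.
The best pure response is route A with expected payoff 0.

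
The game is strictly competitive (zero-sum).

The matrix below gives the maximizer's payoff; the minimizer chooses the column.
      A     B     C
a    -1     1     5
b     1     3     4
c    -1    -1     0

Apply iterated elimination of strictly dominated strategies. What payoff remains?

Column C is strictly dominated by A for the minimizer (-1<5, 1<4, -1<0); eliminate C.
Row c is strictly dominated by row b (1>-1, 3>-1); eliminate c.
Row a is strictly dominated by row b (1>-1, 3>1); eliminate a.
Column B is strictly dominated by A for the minimizer (1<3); eliminate B.
Only (b, A) remains, with payoff 1.

1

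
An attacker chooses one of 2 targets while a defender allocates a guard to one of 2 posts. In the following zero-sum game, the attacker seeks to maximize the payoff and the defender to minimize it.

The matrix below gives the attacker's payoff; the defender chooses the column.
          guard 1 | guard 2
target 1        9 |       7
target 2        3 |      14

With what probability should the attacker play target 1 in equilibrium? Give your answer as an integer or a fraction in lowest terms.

11/13

Row minima are 7 and 3, so the attacker's maximin is 7; column maxima are 9 and 14, so the defender's minimax is 9. These differ, so the equilibrium is in mixed strategies.
Let the attacker play target 1 with probability p. The defender is indifferent when 9p + 3(1−p) = 7p + 14(1−p), giving p = 11/13.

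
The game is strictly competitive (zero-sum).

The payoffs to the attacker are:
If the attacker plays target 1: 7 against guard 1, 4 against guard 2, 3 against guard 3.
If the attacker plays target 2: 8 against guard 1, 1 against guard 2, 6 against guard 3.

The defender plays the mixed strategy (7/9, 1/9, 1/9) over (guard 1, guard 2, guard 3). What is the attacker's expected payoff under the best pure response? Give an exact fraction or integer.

7

target 1: (7)·(7/9) + (4)·(1/9) + (3)·(1/9) = 56/9.
target 2: (8)·(7/9) + (1)·(1/9) + (6)·(1/9) = 7.
The best pure response is target 2 with expected payoff 7.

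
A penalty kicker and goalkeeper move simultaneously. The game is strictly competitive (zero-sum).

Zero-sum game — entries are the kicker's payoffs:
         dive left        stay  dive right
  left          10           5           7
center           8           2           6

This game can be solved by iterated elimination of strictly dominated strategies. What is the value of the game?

Column dive right is strictly dominated by stay for the goalkeeper (5<7, 2<6); eliminate dive right.
Column dive left is strictly dominated by stay for the goalkeeper (5<10, 2<8); eliminate dive left.
Row center is strictly dominated by row left (5>2); eliminate center.
Only (left, stay) remains, with payoff 5.

5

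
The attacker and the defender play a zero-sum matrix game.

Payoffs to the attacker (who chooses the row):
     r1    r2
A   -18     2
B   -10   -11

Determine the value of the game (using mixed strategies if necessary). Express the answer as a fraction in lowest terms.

-218/21

Row minima are -18 and -11, so the attacker's maximin is -11; column maxima are -10 and 2, so the defender's minimax is -10. These differ, so the equilibrium is in mixed strategies.
Let the attacker play A with probability p. The defender is indifferent when −18p − 10(1−p) = 2p − 11(1−p), giving p = 1/21.
Let the defender play r1 with probability q. The attacker is indifferent when −18q + 2(1−q) = −10q − 11(1−q), giving q = 13/21.
The value is -18·(13/21) + (2)·(8/21) = -218/21.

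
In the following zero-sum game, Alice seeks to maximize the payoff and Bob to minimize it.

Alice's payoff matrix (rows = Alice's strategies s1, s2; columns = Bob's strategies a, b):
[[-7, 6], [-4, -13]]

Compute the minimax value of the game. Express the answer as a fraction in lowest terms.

-115/22

Row minima are -7 and -13, so Alice's maximin is -7; column maxima are -4 and 6, so Bob's minimax is -4. These differ, so the equilibrium is in mixed strategies.
Let Alice play s1 with probability p. Bob is indifferent when −7p − 4(1−p) = 6p − 13(1−p), giving p = 9/22.
Let Bob play a with probability q. Alice is indifferent when −7q + 6(1−q) = −4q − 13(1−q), giving q = 19/22.
The value is -7·(19/22) + (6)·(3/22) = -115/22.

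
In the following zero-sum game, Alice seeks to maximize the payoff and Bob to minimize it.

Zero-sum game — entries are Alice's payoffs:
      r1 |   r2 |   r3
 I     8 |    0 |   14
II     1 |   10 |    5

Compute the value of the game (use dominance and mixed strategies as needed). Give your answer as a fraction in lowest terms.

80/17

Column r3 is strictly dominated by r1 for Bob (it gives Alice more in every row).
The remaining 2×2 game on (I, II) × (r1, r2) has no saddle point. Let Alice play I with probability p; indifference gives 8p + (1−p) = 10(1−p), so p = 9/17.
Similarly Bob's optimal q on r1 is 10/17, and the value is 8·(10/17) + (0)·(7/17) = 80/17.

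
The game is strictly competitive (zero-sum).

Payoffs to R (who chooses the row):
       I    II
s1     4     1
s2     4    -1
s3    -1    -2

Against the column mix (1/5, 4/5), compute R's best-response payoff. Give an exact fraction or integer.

s1: (4)·(1/5) + (1)·(4/5) = 8/5.
s2: (4)·(1/5) + (-1)·(4/5) = 0.
s3: (-1)·(1/5) + (-2)·(4/5) = -9/5.
The best pure response is s1 with expected payoff 8/5.

8/5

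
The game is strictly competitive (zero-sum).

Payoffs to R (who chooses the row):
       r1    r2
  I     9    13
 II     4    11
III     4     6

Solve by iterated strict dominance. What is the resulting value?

9

Row III is strictly dominated by row I (9>4, 13>6); eliminate III.
Row II is strictly dominated by row I (9>4, 13>11); eliminate II.
Column r2 is strictly dominated by r1 for C (9<13); eliminate r2.
Only (I, r1) remains, with payoff 9.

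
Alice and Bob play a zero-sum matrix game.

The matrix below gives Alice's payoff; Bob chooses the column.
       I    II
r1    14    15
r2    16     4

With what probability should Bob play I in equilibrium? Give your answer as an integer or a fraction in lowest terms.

11/13

Row minima are 14 and 4, so Alice's maximin is 14; column maxima are 16 and 15, so Bob's minimax is 15. These differ, so the equilibrium is in mixed strategies.
Let Bob play I with probability q. Alice is indifferent when 14q + 15(1−q) = 16q + 4(1−q), giving q = 11/13.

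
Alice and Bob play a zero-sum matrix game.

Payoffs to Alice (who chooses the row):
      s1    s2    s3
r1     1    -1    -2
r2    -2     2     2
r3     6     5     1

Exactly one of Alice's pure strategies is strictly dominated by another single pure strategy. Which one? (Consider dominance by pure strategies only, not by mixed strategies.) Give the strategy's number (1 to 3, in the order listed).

Compare r1 with r3: 6 > 1, 5 > -1, 1 > -2.
So r3 strictly dominates r1 for Alice; r1 is strictly dominated.

1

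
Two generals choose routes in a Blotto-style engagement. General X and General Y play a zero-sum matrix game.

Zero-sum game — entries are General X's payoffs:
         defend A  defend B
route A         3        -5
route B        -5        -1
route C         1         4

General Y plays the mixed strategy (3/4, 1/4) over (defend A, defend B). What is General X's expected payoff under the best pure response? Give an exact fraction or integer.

route A: (3)·(3/4) + (-5)·(1/4) = 1.
route B: (-5)·(3/4) + (-1)·(1/4) = -4.
route C: (1)·(3/4) + (4)·(1/4) = 7/4.
The best pure response is route C with expected payoff 7/4.

7/4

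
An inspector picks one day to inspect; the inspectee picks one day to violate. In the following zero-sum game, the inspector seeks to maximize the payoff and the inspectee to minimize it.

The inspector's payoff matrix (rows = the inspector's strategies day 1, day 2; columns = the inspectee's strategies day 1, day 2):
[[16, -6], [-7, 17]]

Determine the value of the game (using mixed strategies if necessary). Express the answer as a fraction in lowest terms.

Row minima are -6 and -7, so the inspector's maximin is -6; column maxima are 16 and 17, so the inspectee's minimax is 16. These differ, so the equilibrium is in mixed strategies.
Let the inspector play day 1 with probability p. The inspectee is indifferent when 16p − 7(1−p) = −6p + 17(1−p), giving p = 12/23.
Let the inspectee play day 1 with probability q. The inspector is indifferent when 16q − 6(1−q) = −7q + 17(1−q), giving q = 1/2.
The value is 16·(1/2) + (-6)·(1/2) = 5.

5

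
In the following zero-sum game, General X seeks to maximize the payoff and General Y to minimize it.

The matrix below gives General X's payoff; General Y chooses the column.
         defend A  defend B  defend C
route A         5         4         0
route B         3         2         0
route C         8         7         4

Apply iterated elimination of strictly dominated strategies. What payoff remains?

4

Column defend A is strictly dominated by defend B for General Y (4<5, 2<3, 7<8); eliminate defend A.
Column defend B is strictly dominated by defend C for General Y (0<4, 0<2, 4<7); eliminate defend B.
Row route A is strictly dominated by row route C (4>0); eliminate route A.
Row route B is strictly dominated by row route C (4>0); eliminate route B.
Only (route C, defend C) remains, with payoff 4.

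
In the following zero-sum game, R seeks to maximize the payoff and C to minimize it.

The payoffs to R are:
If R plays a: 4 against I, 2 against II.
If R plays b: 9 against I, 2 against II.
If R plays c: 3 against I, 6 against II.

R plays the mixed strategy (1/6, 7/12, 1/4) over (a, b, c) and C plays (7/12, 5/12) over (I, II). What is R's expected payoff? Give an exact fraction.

Against (7/12, 5/12), each row's expected payoff is a: 19/6; b: 73/12; c: 17/4.
Taking the (1/6, 7/12, 1/4)-weighted average: (1/6)·(19/6) + (7/12)·(73/12) + (1/4)·(17/4) = 185/36.

185/36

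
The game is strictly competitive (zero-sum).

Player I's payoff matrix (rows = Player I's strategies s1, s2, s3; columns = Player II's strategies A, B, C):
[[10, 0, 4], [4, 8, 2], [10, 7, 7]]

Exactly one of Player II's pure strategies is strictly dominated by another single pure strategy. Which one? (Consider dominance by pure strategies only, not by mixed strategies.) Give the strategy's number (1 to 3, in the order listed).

1

Player II prefers columns that give Player I less. Compare A with C: 4 < 10, 2 < 4, 7 < 10.
So C strictly dominates A for Player II; A is strictly dominated.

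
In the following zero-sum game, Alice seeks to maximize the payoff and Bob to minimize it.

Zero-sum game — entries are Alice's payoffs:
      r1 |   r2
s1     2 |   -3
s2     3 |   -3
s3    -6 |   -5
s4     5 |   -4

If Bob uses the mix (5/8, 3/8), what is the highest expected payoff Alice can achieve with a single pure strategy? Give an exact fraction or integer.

13/8

s1: (2)·(5/8) + (-3)·(3/8) = 1/8.
s2: (3)·(5/8) + (-3)·(3/8) = 3/4.
s3: (-6)·(5/8) + (-5)·(3/8) = -45/8.
s4: (5)·(5/8) + (-4)·(3/8) = 13/8.
The best pure response is s4 with expected payoff 13/8.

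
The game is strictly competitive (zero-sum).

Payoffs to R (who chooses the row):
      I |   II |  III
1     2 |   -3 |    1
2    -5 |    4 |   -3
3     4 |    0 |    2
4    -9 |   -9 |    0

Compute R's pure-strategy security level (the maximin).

The worst-case payoff for each row is 1: -3, 2: -5, 3: 0, 4: -9.
The best of these is 0.

0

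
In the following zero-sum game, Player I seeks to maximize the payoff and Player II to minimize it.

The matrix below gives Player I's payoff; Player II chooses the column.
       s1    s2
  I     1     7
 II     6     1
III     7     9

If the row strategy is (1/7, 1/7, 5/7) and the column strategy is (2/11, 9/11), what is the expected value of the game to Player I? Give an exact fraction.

51/7

Against (2/11, 9/11), each row's expected payoff is I: 65/11; II: 21/11; III: 95/11.
Taking the (1/7, 1/7, 5/7)-weighted average: (1/7)·(65/11) + (1/7)·(21/11) + (5/7)·(95/11) = 51/7.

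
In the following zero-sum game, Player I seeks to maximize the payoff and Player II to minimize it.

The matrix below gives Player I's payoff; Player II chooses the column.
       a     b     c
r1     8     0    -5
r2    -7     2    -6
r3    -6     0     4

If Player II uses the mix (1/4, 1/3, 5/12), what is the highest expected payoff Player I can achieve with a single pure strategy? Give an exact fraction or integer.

r1: (8)·(1/4) + (0)·(1/3) + (-5)·(5/12) = -1/12.
r2: (-7)·(1/4) + (2)·(1/3) + (-6)·(5/12) = -43/12.
r3: (-6)·(1/4) + (0)·(1/3) + (4)·(5/12) = 1/6.
The best pure response is r3 with expected payoff 1/6.

1/6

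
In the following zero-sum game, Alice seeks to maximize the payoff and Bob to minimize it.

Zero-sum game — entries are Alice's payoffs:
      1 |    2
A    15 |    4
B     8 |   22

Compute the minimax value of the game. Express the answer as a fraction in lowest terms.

Row minima are 4 and 8, so Alice's maximin is 8; column maxima are 15 and 22, so Bob's minimax is 15. These differ, so the equilibrium is in mixed strategies.
Let Alice play A with probability p. Bob is indifferent when 15p + 8(1−p) = 4p + 22(1−p), giving p = 14/25.
Let Bob play 1 with probability q. Alice is indifferent when 15q + 4(1−q) = 8q + 22(1−q), giving q = 18/25.
The value is 15·(18/25) + (4)·(7/25) = 298/25.

298/25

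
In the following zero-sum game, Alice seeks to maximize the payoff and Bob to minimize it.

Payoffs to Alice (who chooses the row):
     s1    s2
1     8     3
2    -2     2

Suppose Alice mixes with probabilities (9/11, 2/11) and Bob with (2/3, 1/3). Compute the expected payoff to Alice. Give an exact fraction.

Against (2/3, 1/3), each row's expected payoff is 1: 19/3; 2: -2/3.
Taking the (9/11, 2/11)-weighted average: (9/11)·(19/3) + (2/11)·(-2/3) = 167/33.

167/33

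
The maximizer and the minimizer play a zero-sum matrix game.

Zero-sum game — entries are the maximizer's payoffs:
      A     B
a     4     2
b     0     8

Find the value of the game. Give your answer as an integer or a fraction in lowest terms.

16/5

Row minima are 2 and 0, so the maximizer's maximin is 2; column maxima are 4 and 8, so the minimizer's minimax is 4. These differ, so the equilibrium is in mixed strategies.
Let the maximizer play a with probability p. The minimizer is indifferent when 4p = 2p + 8(1−p), giving p = 4/5.
Let the minimizer play A with probability q. The maximizer is indifferent when 4q + 2(1−q) = 8(1−q), giving q = 3/5.
The value is 4·(3/5) + (2)·(2/5) = 16/5.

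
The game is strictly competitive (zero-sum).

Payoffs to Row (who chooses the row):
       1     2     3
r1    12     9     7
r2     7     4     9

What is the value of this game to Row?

Column 1 is strictly dominated by 2 for Column (it gives Row more in every row).
The remaining 2×2 game on (r1, r2) × (2, 3) has no saddle point. Let Row play r1 with probability p; indifference gives 9p + 4(1−p) = 7p + 9(1−p), so p = 5/7.
Similarly Column's optimal q on 2 is 2/7, and the value is 9·(2/7) + (7)·(5/7) = 53/7.

53/7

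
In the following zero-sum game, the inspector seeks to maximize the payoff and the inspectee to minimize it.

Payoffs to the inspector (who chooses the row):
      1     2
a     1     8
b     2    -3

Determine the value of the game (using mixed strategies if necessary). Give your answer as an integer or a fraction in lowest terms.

Row minima are 1 and -3, so the inspector's maximin is 1; column maxima are 2 and 8, so the inspectee's minimax is 2. These differ, so the equilibrium is in mixed strategies.
Let the inspector play a with probability p. The inspectee is indifferent when p + 2(1−p) = 8p − 3(1−p), giving p = 5/12.
Let the inspectee play 1 with probability q. The inspector is indifferent when q + 8(1−q) = 2q − 3(1−q), giving q = 11/12.
The value is 1·(11/12) + (8)·(1/12) = 19/12.

19/12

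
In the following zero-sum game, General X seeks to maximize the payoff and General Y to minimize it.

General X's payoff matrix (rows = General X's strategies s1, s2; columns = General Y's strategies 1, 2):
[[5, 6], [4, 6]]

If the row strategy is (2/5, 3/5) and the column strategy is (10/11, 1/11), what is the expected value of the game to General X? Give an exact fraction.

Against (10/11, 1/11), each row's expected payoff is s1: 56/11; s2: 46/11.
Taking the (2/5, 3/5)-weighted average: (2/5)·(56/11) + (3/5)·(46/11) = 50/11.

50/11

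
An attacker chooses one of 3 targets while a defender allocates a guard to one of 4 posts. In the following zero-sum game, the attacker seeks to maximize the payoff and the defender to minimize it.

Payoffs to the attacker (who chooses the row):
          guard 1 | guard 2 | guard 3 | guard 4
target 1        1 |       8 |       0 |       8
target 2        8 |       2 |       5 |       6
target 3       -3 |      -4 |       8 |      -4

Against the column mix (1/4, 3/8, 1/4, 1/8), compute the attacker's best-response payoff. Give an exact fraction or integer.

19/4

target 1: (1)·(1/4) + (8)·(3/8) + (0)·(1/4) + (8)·(1/8) = 17/4.
target 2: (8)·(1/4) + (2)·(3/8) + (5)·(1/4) + (6)·(1/8) = 19/4.
target 3: (-3)·(1/4) + (-4)·(3/8) + (8)·(1/4) + (-4)·(1/8) = -3/4.
The best pure response is target 2 with expected payoff 19/4.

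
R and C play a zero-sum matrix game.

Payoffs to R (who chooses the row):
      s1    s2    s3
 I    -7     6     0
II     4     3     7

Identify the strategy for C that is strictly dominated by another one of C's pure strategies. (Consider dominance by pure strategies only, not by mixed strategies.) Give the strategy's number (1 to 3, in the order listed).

3

C prefers columns that give R less. Compare s3 with s1: -7 < 0, 4 < 7.
So s1 strictly dominates s3 for C; s3 is strictly dominated.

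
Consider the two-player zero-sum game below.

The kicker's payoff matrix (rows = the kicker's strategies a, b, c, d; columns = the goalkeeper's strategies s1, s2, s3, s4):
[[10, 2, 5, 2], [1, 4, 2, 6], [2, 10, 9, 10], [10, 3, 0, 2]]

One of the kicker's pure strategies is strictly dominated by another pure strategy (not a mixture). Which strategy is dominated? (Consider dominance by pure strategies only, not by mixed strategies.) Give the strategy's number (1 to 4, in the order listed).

2

Compare b with c: 2 > 1, 10 > 4, 9 > 2, 10 > 6.
So c strictly dominates b for the kicker; b is strictly dominated.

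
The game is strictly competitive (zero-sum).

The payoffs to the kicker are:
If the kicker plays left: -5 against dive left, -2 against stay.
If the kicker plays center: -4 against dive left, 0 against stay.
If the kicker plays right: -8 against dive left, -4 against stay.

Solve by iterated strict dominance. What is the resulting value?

-4

Row left is strictly dominated by row center (-4>-5, 0>-2); eliminate left.
Column stay is strictly dominated by dive left for the goalkeeper (-4<0, -8<-4); eliminate stay.
Row right is strictly dominated by row center (-4>-8); eliminate right.
Only (center, dive left) remains, with payoff -4.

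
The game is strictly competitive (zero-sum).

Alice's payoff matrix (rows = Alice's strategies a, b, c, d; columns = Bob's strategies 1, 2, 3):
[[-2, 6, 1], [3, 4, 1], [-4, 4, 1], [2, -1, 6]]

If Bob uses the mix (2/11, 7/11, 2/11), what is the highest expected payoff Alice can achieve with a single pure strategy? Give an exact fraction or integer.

a: (-2)·(2/11) + (6)·(7/11) + (1)·(2/11) = 40/11.
b: (3)·(2/11) + (4)·(7/11) + (1)·(2/11) = 36/11.
c: (-4)·(2/11) + (4)·(7/11) + (1)·(2/11) = 2.
d: (2)·(2/11) + (-1)·(7/11) + (6)·(2/11) = 9/11.
The best pure response is a with expected payoff 40/11.

40/11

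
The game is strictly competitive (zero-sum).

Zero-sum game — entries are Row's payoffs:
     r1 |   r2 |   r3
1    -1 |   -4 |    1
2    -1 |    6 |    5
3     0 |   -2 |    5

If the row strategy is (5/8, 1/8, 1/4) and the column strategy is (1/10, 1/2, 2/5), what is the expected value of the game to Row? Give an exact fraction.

-1/5

Against (1/10, 1/2, 2/5), each row's expected payoff is 1: -17/10; 2: 49/10; 3: 1.
Taking the (5/8, 1/8, 1/4)-weighted average: (5/8)·(-17/10) + (1/8)·(49/10) + (1/4)·(1) = -1/5.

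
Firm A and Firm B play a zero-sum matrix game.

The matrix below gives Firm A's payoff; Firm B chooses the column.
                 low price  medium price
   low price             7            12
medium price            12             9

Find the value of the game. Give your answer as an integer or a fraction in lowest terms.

81/8

Row minima are 7 and 9, so Firm A's maximin is 9; column maxima are 12 and 12, so Firm B's minimax is 12. These differ, so the equilibrium is in mixed strategies.
Let Firm A play low price with probability p. Firm B is indifferent when 7p + 12(1−p) = 12p + 9(1−p), giving p = 3/8.
Let Firm B play low price with probability q. Firm A is indifferent when 7q + 12(1−q) = 12q + 9(1−q), giving q = 3/8.
The value is 7·(3/8) + (12)·(5/8) = 81/8.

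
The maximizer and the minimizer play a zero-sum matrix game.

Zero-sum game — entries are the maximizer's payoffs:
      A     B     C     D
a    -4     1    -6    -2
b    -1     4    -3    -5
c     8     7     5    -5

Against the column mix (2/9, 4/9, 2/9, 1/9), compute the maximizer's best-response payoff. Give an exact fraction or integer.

a: (-4)·(2/9) + (1)·(4/9) + (-6)·(2/9) + (-2)·(1/9) = -2.
b: (-1)·(2/9) + (4)·(4/9) + (-3)·(2/9) + (-5)·(1/9) = 1/3.
c: (8)·(2/9) + (7)·(4/9) + (5)·(2/9) + (-5)·(1/9) = 49/9.
The best pure response is c with expected payoff 49/9.

49/9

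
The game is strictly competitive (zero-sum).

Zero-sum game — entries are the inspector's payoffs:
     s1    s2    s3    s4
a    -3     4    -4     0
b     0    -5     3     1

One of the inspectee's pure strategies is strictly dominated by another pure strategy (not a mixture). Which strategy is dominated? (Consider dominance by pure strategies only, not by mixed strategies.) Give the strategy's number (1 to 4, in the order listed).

4

The inspectee prefers columns that give the inspector less. Compare s4 with s1: -3 < 0, 0 < 1.
So s1 strictly dominates s4 for the inspectee; s4 is strictly dominated.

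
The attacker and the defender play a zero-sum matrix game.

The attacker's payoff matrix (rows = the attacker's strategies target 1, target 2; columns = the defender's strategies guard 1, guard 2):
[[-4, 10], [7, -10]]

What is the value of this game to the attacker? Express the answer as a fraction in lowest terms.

30/31

Row minima are -4 and -10, so the attacker's maximin is -4; column maxima are 7 and 10, so the defender's minimax is 7. These differ, so the equilibrium is in mixed strategies.
Let the attacker play target 1 with probability p. The defender is indifferent when −4p + 7(1−p) = 10p − 10(1−p), giving p = 17/31.
Let the defender play guard 1 with probability q. The attacker is indifferent when −4q + 10(1−q) = 7q − 10(1−q), giving q = 20/31.
The value is -4·(20/31) + (10)·(11/31) = 30/31.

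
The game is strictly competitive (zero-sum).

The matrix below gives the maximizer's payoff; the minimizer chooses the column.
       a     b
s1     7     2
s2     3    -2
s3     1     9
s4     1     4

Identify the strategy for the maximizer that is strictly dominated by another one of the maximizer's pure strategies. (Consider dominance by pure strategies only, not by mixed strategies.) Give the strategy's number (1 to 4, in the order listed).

Compare s2 with s1: 7 > 3, 2 > -2.
So s1 strictly dominates s2 for the maximizer; s2 is strictly dominated.

2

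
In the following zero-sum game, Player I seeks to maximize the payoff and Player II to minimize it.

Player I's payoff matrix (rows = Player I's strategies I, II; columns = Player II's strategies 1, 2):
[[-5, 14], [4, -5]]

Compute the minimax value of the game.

Row minima are -5 and -5, so Player I's maximin is -5; column maxima are 4 and 14, so Player II's minimax is 4. These differ, so the equilibrium is in mixed strategies.
Let Player I play I with probability p. Player II is indifferent when −5p + 4(1−p) = 14p − 5(1−p), giving p = 9/28.
Let Player II play 1 with probability q. Player I is indifferent when −5q + 14(1−q) = 4q − 5(1−q), giving q = 19/28.
The value is -5·(19/28) + (14)·(9/28) = 31/28.

31/28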